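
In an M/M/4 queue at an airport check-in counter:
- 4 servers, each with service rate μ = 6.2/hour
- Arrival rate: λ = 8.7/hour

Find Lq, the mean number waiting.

Traffic intensity: ρ = λ/(cμ) = 8.7/(4×6.2) = 0.3508
Since ρ = 0.3508 < 1, system is stable.
Offered load a = λ/μ = cρ = 8.7/6.2 = 1.4032
P₀ = [ Σₙ₌₀^3 aⁿ/n! + a^4/(4!(1-ρ)) ]⁻¹
Σ = a^0/0! + a^1/1! + a^2/2! + a^3/3! = 1.0000 + 1.4032 + 0.9845 + 0.4605 = 3.8482
a^4/(4!(1-ρ)) = 3.8771/(24 × 0.6492) = 0.2488
P₀ = 1/(3.8482 + 0.2488) = 0.2441
Lq = P₀·a^4·ρ / (4!(1-ρ)²) = 0.2441 × 3.8771 × 0.3508 / (24 × 0.4215) = 0.03282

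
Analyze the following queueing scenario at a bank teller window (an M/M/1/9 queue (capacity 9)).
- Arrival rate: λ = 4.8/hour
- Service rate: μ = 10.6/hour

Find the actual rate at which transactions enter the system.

ρ = λ/μ = 4.8/10.6 = 0.45283
P₀ = (1-ρ)/(1-ρ^(K+1)) = (1-0.45283)/(1-0.45283^10) = 0.5472/0.9996 = 0.5474
P_K = P₀×ρ^K = 0.5474 × 0.45283^9 = 0.5474 × 0.0008006 = 0.0004382
λ_eff = λ(1-P_K) = 4.8 × (1 - 0.0004382) = 4.8 × 0.99956 = 4.7979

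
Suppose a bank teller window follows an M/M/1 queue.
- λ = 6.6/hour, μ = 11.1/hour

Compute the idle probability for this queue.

ρ = λ/μ = 6.6/11.1 = 0.5946
P(0) = 1 - ρ = 1 - 0.5946 = 0.4054
The server is idle 40.54% of the time.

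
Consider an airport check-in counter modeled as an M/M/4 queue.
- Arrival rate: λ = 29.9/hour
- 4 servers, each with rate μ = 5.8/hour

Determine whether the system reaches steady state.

Stability requires ρ = λ/(cμ) < 1
ρ = 29.9/(4 × 5.8) = 29.9/23.20 = 1.2888
Since 1.2888 ≥ 1, the system is UNSTABLE.
Need c > λ/μ = 29.9/5.8 = 5.16.
Minimum servers needed: c = 6.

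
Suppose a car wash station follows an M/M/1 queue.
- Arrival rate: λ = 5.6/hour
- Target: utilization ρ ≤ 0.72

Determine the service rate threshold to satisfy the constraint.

ρ = λ/μ, so μ = λ/ρ
μ ≥ 5.6/0.72 = 7.7778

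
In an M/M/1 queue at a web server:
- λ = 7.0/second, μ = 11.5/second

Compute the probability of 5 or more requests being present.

ρ = λ/μ = 7.0/11.5 = 0.6087
P(N ≥ n) = ρⁿ
P(N ≥ 5) = 0.6087^5
P(N ≥ 5) = 0.08356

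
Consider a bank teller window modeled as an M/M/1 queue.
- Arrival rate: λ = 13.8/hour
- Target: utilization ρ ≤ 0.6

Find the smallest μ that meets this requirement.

ρ = λ/μ, so μ = λ/ρ
μ ≥ 13.8/0.6 = 23.0000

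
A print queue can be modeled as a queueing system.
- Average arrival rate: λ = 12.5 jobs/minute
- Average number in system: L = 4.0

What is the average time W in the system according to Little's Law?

Little's Law: L = λW, so W = L/λ
W = 4.0/12.5 = 0.3200 minutes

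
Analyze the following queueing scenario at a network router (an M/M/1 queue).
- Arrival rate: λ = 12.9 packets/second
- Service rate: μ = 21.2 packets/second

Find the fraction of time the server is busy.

Server utilization: ρ = λ/μ
ρ = 12.9/21.2 = 0.6085
The server is busy 60.85% of the time.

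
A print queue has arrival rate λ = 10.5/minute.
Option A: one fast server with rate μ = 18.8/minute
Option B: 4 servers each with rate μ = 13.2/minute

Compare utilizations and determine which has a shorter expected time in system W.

Option A: single server μ = 18.8 (M/M/1)
  ρ_A = 10.5/18.8 = 0.5585
  W_A = 1/(μ-λ) = 1/(18.8-10.5) = 1/8.30 = 0.1205

Option B: 4 servers μ = 13.2 (M/M/4)
  ρ_B = λ/(cμ) = 10.5/(4×13.2) = 0.1989
  Offered load a = λ/μ = cρ = 10.5/13.2 = 0.7955
  P₀ = [ Σₙ₌₀^3 aⁿ/n! + a^4/(4!(1-ρ)) ]⁻¹
  Σ = a^0/0! + a^1/1! + a^2/2! + a^3/3! = 1.0000 + 0.79545 + 0.31637 + 0.083887 = 2.1957
  a^4/(4!(1-ρ)) = 0.40037/(24 × 0.80114) = 0.02082
  P₀ = 1/(2.1957 + 0.02082) = 0.4512
  Lq = P₀·a^4·ρ / (4!(1-ρ)²) = 0.45115 × 0.40037 × 0.19886 / (24 × 0.64182) = 0.002332
  Wq_B = Lq/λ = 0.002332/10.5 = 0.0002221
  W_B = Wq_B + 1/μ = 0.0002221 + 0.07576 = 0.07598

Since W_B = 0.07598 < W_A = 0.1205, Option B (multiple servers) has the shorter time in system.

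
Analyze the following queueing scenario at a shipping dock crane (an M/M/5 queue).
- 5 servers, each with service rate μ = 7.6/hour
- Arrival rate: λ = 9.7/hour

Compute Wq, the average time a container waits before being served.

Traffic intensity: ρ = λ/(cμ) = 9.7/(5×7.6) = 0.2553
Since ρ = 0.2553 < 1, system is stable.
Offered load a = λ/μ = cρ = 9.7/7.6 = 1.2763
P₀ = [ Σₙ₌₀^4 aⁿ/n! + a^5/(5!(1-ρ)) ]⁻¹
Σ = a^0/0! + a^1/1! + a^2/2! + a^3/3! + a^4/4! = 1.0000 + 1.2763 + 0.8145 + 0.3465 + 0.1106 = 3.5479
a^5/(5!(1-ρ)) = 3.3868/(120 × 0.7447) = 0.03790
P₀ = 1/(3.5479 + 0.03790) = 0.2789
Lq = P₀·a^5·ρ / (5!(1-ρ)²) = 0.27888 × 3.3868 × 0.25526 / (120 × 0.55463) = 0.003622
Wq = Lq/λ = 0.0036225/9.7 = 0.0003735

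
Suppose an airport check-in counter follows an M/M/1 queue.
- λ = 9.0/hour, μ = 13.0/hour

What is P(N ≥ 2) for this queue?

ρ = λ/μ = 9.0/13.0 = 0.6923
P(N ≥ n) = ρⁿ
P(N ≥ 2) = 0.6923^2
P(N ≥ 2) = 0.4793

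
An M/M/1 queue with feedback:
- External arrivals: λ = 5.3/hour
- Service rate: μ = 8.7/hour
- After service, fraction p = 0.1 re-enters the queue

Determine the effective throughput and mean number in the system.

Effective arrival rate: λ_eff = λ/(1-p) = 5.3/(1-0.1) = 5.3/0.90 = 5.88889
ρ = λ_eff/μ = 5.88889/8.7 = 0.676884
L = ρ/(1-ρ) = 0.676884/(1-0.676884) = 2.0949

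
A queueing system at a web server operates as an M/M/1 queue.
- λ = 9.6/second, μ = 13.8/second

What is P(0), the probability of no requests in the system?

ρ = λ/μ = 9.6/13.8 = 0.6957
P(0) = 1 - ρ = 1 - 0.6957 = 0.3043
The server is idle 30.43% of the time.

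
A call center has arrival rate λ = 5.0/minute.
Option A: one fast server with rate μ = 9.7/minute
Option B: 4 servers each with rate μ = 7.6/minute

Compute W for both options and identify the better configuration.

Option A: single server μ = 9.7 (M/M/1)
  ρ_A = 5.0/9.7 = 0.5155
  W_A = 1/(μ-λ) = 1/(9.7-5.0) = 1/4.70 = 0.2128

Option B: 4 servers μ = 7.6 (M/M/4)
  ρ_B = λ/(cμ) = 5.0/(4×7.6) = 0.1645
  Offered load a = λ/μ = cρ = 5.0/7.6 = 0.6579
  P₀ = [ Σₙ₌₀^3 aⁿ/n! + a^4/(4!(1-ρ)) ]⁻¹
  Σ = a^0/0! + a^1/1! + a^2/2! + a^3/3! = 1.0000 + 0.6579 + 0.2164 + 0.04746 = 1.9218
  a^4/(4!(1-ρ)) = 0.18734/(24 × 0.83553) = 0.009342
  P₀ = 1/(1.9218 + 0.009342) = 0.5178
  Lq = P₀·a^4·ρ / (4!(1-ρ)²) = 0.51784 × 0.18734 × 0.16447 / (24 × 0.69810) = 0.0009523
  Wq_B = Lq/λ = 0.0009523/5.0 = 0.0001905
  W_B = Wq_B + 1/μ = 0.0001905 + 0.1316 = 0.1318

Since W_B = 0.1318 < W_A = 0.2128, Option B (multiple servers) has the shorter time in system.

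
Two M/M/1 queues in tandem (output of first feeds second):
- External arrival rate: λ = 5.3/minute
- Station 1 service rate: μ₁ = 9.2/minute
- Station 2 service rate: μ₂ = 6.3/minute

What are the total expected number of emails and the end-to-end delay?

By Jackson's theorem, each station behaves as independent M/M/1.
Station 1: ρ₁ = 5.3/9.2 = 0.5761, L₁ = ρ₁/(1-ρ₁) = λ/(μ₁-λ) = 5.3/3.90 = 1.3590
Station 2: ρ₂ = 5.3/6.3 = 0.8413, L₂ = ρ₂/(1-ρ₂) = λ/(μ₂-λ) = 5.3/1.00 = 5.3000
Total: L = L₁ + L₂ = 1.3590 + 5.3000 = 6.6590
W = L/λ = 6.6590/5.3 = 1.2564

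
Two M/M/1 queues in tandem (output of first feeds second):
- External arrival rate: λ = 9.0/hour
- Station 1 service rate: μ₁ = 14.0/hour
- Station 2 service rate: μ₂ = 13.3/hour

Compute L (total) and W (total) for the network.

By Jackson's theorem, each station behaves as independent M/M/1.
Station 1: ρ₁ = 9.0/14.0 = 0.6429, L₁ = ρ₁/(1-ρ₁) = λ/(μ₁-λ) = 9.0/5.00 = 1.8000
Station 2: ρ₂ = 9.0/13.3 = 0.6767, L₂ = ρ₂/(1-ρ₂) = λ/(μ₂-λ) = 9.0/4.30 = 2.0930
Total: L = L₁ + L₂ = 1.8000 + 2.0930 = 3.8930
W = L/λ = 3.8930/9.0 = 0.4326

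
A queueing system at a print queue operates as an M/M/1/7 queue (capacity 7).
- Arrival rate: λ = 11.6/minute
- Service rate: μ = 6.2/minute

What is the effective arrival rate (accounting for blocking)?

ρ = λ/μ = 11.6/6.2 = 1.8710
P₀ = (1-ρ)/(1-ρ^(K+1)) = (1-1.8710)/(1-1.8710^8) = -0.8710/-149.1725 = 0.005839
P_K = P₀×ρ^K = 0.0058389 × 1.8710^7 = 0.0058389 × 80.2632 = 0.4686
λ_eff = λ(1-P_K) = 11.6 × (1 - 0.46864) = 11.6 × 0.53136 = 6.1638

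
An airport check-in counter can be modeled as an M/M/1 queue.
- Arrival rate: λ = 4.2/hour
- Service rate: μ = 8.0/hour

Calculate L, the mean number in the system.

ρ = λ/μ = 4.2/8.0 = 0.5250
For M/M/1: L = λ/(μ-λ)
L = 4.2/(8.0-4.2) = 4.2/3.80
L = 1.1053 passengers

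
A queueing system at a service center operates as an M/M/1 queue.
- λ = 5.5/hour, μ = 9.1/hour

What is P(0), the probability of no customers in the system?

ρ = λ/μ = 5.5/9.1 = 0.6044
P(0) = 1 - ρ = 1 - 0.6044 = 0.3956
The server is idle 39.56% of the time.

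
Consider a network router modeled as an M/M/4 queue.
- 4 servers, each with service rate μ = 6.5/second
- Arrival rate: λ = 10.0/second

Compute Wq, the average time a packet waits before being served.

Traffic intensity: ρ = λ/(cμ) = 10.0/(4×6.5) = 0.3846
Since ρ = 0.3846 < 1, system is stable.
Offered load a = λ/μ = cρ = 10.0/6.5 = 1.5385
P₀ = [ Σₙ₌₀^3 aⁿ/n! + a^4/(4!(1-ρ)) ]⁻¹
Σ = a^0/0! + a^1/1! + a^2/2! + a^3/3! = 1.0000 + 1.5385 + 1.1834 + 0.6069 = 4.3288
a^4/(4!(1-ρ)) = 5.6020/(24 × 0.6154) = 0.3793
P₀ = 1/(4.3288 + 0.3793) = 0.2124
Lq = P₀·a^4·ρ / (4!(1-ρ)²) = 0.2124 × 5.6020 × 0.3846 / (24 × 0.3787) = 0.05035
Wq = Lq/λ = 0.05035/10.0 = 0.005035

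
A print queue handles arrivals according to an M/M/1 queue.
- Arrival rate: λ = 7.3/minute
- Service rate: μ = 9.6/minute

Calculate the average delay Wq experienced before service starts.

First, compute utilization: ρ = λ/μ = 7.3/9.6 = 0.7604
For M/M/1: Wq = λ/(μ(μ-λ))
Wq = 7.3/(9.6 × (9.6-7.3))
Wq = 7.3/(9.6 × 2.30)
Wq = 0.3306 minutes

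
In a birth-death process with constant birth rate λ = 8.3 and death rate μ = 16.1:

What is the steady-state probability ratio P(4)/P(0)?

For constant rates: P(n)/P(0) = (λ/μ)^n
P(4)/P(0) = (8.3/16.1)^4 = 0.51553^4 = 0.07063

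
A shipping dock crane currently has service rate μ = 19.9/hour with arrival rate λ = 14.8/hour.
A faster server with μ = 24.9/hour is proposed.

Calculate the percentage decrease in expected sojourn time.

System 1: ρ₁ = 14.8/19.9 = 0.7437, W₁ = 1/(19.9-14.8) = 0.196078
System 2: ρ₂ = 14.8/24.9 = 0.5944, W₂ = 1/(24.9-14.8) = 0.0990099
Improvement: (W₁-W₂)/W₁ = (0.196078-0.0990099)/0.196078 = 49.50%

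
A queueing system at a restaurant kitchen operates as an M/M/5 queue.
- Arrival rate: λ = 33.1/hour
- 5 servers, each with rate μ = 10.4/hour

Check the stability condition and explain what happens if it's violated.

Stability requires ρ = λ/(cμ) < 1
ρ = 33.1/(5 × 10.4) = 33.1/52.00 = 0.6365
Since 0.6365 < 1, the system is STABLE.
The servers are busy 63.65% of the time.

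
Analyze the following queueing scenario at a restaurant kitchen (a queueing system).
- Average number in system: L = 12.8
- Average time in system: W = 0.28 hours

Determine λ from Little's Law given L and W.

Little's Law: L = λW, so λ = L/W
λ = 12.8/0.28 = 45.7143 orders/hour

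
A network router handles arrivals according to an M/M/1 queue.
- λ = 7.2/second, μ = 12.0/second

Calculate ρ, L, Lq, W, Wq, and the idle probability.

Step 1: ρ = λ/μ = 7.2/12.0 = 0.6000
Step 2: L = λ/(μ-λ) = 7.2/4.80 = 1.5000
Step 3: Lq = λ²/(μ(μ-λ)) = 51.84/(12.0×4.80) = 0.9000
Step 4: W = 1/(μ-λ) = 1/4.80 = 0.20833
Step 5: Wq = λ/(μ(μ-λ)) = 7.2/(12.0×4.80) = 0.1250
Step 6: P(0) = 1-ρ = 0.4000
Verify: L = λW = 7.2×0.20833 = 1.5000 ✔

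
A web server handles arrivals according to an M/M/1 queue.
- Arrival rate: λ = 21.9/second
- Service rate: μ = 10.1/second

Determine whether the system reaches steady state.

Stability requires ρ = λ/(cμ) < 1
ρ = 21.9/(1 × 10.1) = 21.9/10.10 = 2.1683
Since 2.1683 ≥ 1, the system is UNSTABLE.
Queue grows without bound. Need μ > λ = 21.9.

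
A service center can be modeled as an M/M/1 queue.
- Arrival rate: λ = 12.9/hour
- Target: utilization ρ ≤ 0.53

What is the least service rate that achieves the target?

ρ = λ/μ, so μ = λ/ρ
μ ≥ 12.9/0.53 = 24.3396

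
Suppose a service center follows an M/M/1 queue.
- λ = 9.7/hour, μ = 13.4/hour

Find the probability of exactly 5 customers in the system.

ρ = λ/μ = 9.7/13.4 = 0.72388
P(n) = (1-ρ)ρⁿ
P(5) = (1-0.72388) × 0.72388^5
P(5) = 0.27612 × 0.19876
P(5) = 0.05488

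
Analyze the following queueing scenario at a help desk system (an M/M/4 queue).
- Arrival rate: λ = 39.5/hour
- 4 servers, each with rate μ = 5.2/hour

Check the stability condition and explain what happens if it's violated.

Stability requires ρ = λ/(cμ) < 1
ρ = 39.5/(4 × 5.2) = 39.5/20.80 = 1.8990
Since 1.8990 ≥ 1, the system is UNSTABLE.
Need c > λ/μ = 39.5/5.2 = 7.60.
Minimum servers needed: c = 8.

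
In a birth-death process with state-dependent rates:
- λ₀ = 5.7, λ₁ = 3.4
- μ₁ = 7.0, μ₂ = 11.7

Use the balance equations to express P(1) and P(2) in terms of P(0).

Balance equations:
State 0: λ₀P₀ = μ₁P₁ → P₁ = (λ₀/μ₁)P₀ = (5.7/7.0)P₀ = 0.8143P₀
State 1: P₂ = (λ₀λ₁)/(μ₁μ₂)P₀ = (5.7×3.4)/(7.0×11.7)P₀ = 0.2366P₀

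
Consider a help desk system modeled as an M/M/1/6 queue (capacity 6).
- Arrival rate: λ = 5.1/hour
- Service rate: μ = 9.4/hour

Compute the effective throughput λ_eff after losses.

ρ = λ/μ = 5.1/9.4 = 0.54255
P₀ = (1-ρ)/(1-ρ^(K+1)) = (1-0.54255)/(1-0.54255^7) = 0.4575/0.9862 = 0.4639
P_K = P₀×ρ^K = 0.4639 × 0.54255^6 = 0.4639 × 0.02551 = 0.01183
λ_eff = λ(1-P_K) = 5.1 × (1 - 0.01183) = 5.1 × 0.98817 = 5.0397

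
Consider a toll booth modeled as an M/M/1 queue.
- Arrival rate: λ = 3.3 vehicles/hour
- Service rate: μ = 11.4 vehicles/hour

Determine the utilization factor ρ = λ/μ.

Server utilization: ρ = λ/μ
ρ = 3.3/11.4 = 0.2895
The server is busy 28.95% of the time.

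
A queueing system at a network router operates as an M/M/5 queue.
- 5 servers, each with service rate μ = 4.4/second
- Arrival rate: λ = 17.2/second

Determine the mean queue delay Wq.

Traffic intensity: ρ = λ/(cμ) = 17.2/(5×4.4) = 0.7818
Since ρ = 0.7818 < 1, system is stable.
Offered load a = λ/μ = cρ = 17.2/4.4 = 3.9091
P₀ = [ Σₙ₌₀^4 aⁿ/n! + a^5/(5!(1-ρ)) ]⁻¹
Σ = a^0/0! + a^1/1! + a^2/2! + a^3/3! + a^4/4! = 1.0000 + 3.9091 + 7.6405 + 9.9558 + 9.7295 = 32.2349
a^5/(5!(1-ρ)) = 912.8068/(120 × 0.218182) = 34.8641
P₀ = 1/(32.2349 + 34.8641) = 0.01490
Lq = P₀·a^5·ρ / (5!(1-ρ)²) = 0.0149033 × 912.8068 × 0.781818 / (120 × 0.0476033) = 1.8619
Wq = Lq/λ = 1.86187/17.2 = 0.1082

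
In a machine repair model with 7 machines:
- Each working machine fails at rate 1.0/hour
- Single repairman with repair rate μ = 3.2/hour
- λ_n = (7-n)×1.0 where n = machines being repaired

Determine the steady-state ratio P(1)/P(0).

P(1)/P(0) = ∏_{i=0}^{1-1} λ_i/μ_{i+1}
= (7-0)×1.0/3.2
= 2.1875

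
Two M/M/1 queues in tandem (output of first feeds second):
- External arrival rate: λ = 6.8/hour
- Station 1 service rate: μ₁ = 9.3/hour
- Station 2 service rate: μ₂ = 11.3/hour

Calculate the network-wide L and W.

By Jackson's theorem, each station behaves as independent M/M/1.
Station 1: ρ₁ = 6.8/9.3 = 0.7312, L₁ = ρ₁/(1-ρ₁) = λ/(μ₁-λ) = 6.8/2.50 = 2.7200
Station 2: ρ₂ = 6.8/11.3 = 0.6018, L₂ = ρ₂/(1-ρ₂) = λ/(μ₂-λ) = 6.8/4.50 = 1.5111
Total: L = L₁ + L₂ = 2.7200 + 1.5111 = 4.2311
W = L/λ = 4.2311/6.8 = 0.6222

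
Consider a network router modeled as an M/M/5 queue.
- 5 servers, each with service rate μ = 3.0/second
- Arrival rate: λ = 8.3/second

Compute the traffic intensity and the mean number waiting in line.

Traffic intensity: ρ = λ/(cμ) = 8.3/(5×3.0) = 0.5533
Since ρ = 0.5533 < 1, system is stable.
Offered load a = λ/μ = cρ = 8.3/3.0 = 2.7667
P₀ = [ Σₙ₌₀^4 aⁿ/n! + a^5/(5!(1-ρ)) ]⁻¹
Σ = a^0/0! + a^1/1! + a^2/2! + a^3/3! + a^4/4! = 1.0000 + 2.7667 + 3.8272 + 3.5295 + 2.4413 = 13.5647
a^5/(5!(1-ρ)) = 162.1004/(120 × 0.446667) = 3.0243
P₀ = 1/(13.5647 + 3.0243) = 0.06028
Lq = P₀·a^5·ρ / (5!(1-ρ)²) = 0.06028 × 162.1004 × 0.5533 / (120 × 0.1995) = 0.2258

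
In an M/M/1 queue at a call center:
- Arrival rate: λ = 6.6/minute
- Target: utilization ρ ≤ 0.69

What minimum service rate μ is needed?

ρ = λ/μ, so μ = λ/ρ
μ ≥ 6.6/0.69 = 9.5652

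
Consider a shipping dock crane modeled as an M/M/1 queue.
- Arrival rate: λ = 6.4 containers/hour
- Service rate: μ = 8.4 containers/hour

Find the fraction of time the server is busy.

Server utilization: ρ = λ/μ
ρ = 6.4/8.4 = 0.7619
The server is busy 76.19% of the time.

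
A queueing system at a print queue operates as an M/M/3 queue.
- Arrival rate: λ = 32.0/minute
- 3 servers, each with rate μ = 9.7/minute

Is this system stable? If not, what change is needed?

Stability requires ρ = λ/(cμ) < 1
ρ = 32.0/(3 × 9.7) = 32.0/29.10 = 1.0997
Since 1.0997 ≥ 1, the system is UNSTABLE.
Need c > λ/μ = 32.0/9.7 = 3.30.
Minimum servers needed: c = 4.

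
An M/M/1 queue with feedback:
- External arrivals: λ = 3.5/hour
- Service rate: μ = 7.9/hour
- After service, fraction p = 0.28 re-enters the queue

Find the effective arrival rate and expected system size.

Effective arrival rate: λ_eff = λ/(1-p) = 3.5/(1-0.28) = 3.5/0.72 = 4.8611
ρ = λ_eff/μ = 4.8611/7.9 = 0.61533
L = ρ/(1-ρ) = 0.61533/(1-0.61533) = 1.5996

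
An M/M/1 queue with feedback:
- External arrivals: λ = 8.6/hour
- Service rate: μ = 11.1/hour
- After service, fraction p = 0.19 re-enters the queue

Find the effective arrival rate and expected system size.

Effective arrival rate: λ_eff = λ/(1-p) = 8.6/(1-0.19) = 8.6/0.81 = 10.617284
ρ = λ_eff/μ = 10.617284/11.1 = 0.9565121
L = ρ/(1-ρ) = 0.9565121/(1-0.9565121) = 21.9949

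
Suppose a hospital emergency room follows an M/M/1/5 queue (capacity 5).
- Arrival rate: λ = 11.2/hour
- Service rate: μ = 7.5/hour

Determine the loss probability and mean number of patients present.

ρ = λ/μ = 11.2/7.5 = 1.49333
P₀ = (1-ρ)/(1-ρ^(K+1)) = (1-1.49333)/(1-1.49333^6) = -0.4933/-10.0901 = 0.04889
P_K = P₀×ρ^K = 0.04889 × 1.49333^5 = 0.04889 × 7.4264 = 0.3631
Blocking probability P_5 = 0.3631 (36.31%)
L = ρ[1 - (K+1)ρ^K + Kρ^(K+1)] / [(1-ρ)(1-ρ^(K+1))]
L = 1.49333 × (1 - 6×7.4264 + 5×11.0901) / ((1 - 1.49333) × (1 - 11.0901)) = 3.5676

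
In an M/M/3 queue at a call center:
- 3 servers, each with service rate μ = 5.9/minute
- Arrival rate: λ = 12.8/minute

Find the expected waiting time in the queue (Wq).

Traffic intensity: ρ = λ/(cμ) = 12.8/(3×5.9) = 0.7232
Since ρ = 0.7232 < 1, system is stable.
Offered load a = λ/μ = cρ = 12.8/5.9 = 2.1695
P₀ = [ Σₙ₌₀^2 aⁿ/n! + a^3/(3!(1-ρ)) ]⁻¹
Σ = a^0/0! + a^1/1! + a^2/2! = 1.0000 + 2.1695 + 2.3533 = 5.5228
a^3/(3!(1-ρ)) = 10.2111/(6 × 0.276836) = 6.1475
P₀ = 1/(5.5228 + 6.1475) = 0.08569
Lq = P₀·a^3·ρ / (3!(1-ρ)²) = 0.085687 × 10.2111 × 0.72316 / (6 × 0.076638) = 1.3760
Wq = Lq/λ = 1.3760/12.8 = 0.1075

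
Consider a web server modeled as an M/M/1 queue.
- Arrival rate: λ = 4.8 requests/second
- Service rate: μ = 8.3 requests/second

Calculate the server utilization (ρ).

Server utilization: ρ = λ/μ
ρ = 4.8/8.3 = 0.5783
The server is busy 57.83% of the time.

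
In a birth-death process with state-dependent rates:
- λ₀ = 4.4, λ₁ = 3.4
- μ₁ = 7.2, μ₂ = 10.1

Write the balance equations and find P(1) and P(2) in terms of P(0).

Balance equations:
State 0: λ₀P₀ = μ₁P₁ → P₁ = (λ₀/μ₁)P₀ = (4.4/7.2)P₀ = 0.6111P₀
State 1: P₂ = (λ₀λ₁)/(μ₁μ₂)P₀ = (4.4×3.4)/(7.2×10.1)P₀ = 0.2057P₀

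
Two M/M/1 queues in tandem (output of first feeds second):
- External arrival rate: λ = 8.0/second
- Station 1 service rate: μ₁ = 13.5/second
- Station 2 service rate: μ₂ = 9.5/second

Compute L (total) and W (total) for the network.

By Jackson's theorem, each station behaves as independent M/M/1.
Station 1: ρ₁ = 8.0/13.5 = 0.5926, L₁ = ρ₁/(1-ρ₁) = λ/(μ₁-λ) = 8.0/5.50 = 1.45455
Station 2: ρ₂ = 8.0/9.5 = 0.8421, L₂ = ρ₂/(1-ρ₂) = λ/(μ₂-λ) = 8.0/1.50 = 5.33333
Total: L = L₁ + L₂ = 1.45455 + 5.33333 = 6.7879
W = L/λ = 6.7879/8.0 = 0.8485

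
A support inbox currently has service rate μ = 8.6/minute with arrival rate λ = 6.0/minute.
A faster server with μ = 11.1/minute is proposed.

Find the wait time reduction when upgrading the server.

System 1: ρ₁ = 6.0/8.6 = 0.6977, W₁ = 1/(8.6-6.0) = 0.38462
System 2: ρ₂ = 6.0/11.1 = 0.5405, W₂ = 1/(11.1-6.0) = 0.19608
Improvement: (W₁-W₂)/W₁ = (0.38462-0.19608)/0.38462 = 49.02%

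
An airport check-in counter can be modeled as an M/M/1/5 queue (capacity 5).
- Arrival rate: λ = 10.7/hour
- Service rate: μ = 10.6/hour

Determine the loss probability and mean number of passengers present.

ρ = λ/μ = 10.7/10.6 = 1.00943
P₀ = (1-ρ)/(1-ρ^(K+1)) = (1-1.00943)/(1-1.00943^6) = -0.009430/-0.05793 = 0.1628
P_K = P₀×ρ^K = 0.1628 × 1.00943^5 = 0.1628 × 1.0480 = 0.1706
Blocking probability P_5 = 0.1706 (17.06%)
L = ρ[1 - (K+1)ρ^K + Kρ^(K+1)] / [(1-ρ)(1-ρ^(K+1))]
L = 1.00943 × (1 - 6×1.0480477 + 5×1.0579308) / ((1 - 1.00943) × (1 - 1.0579308)) = 2.5274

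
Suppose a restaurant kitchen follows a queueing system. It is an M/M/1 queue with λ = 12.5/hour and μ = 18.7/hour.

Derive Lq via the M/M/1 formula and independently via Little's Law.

Method 1 (direct): Lq = λ²/(μ(μ-λ)) = 156.25/(18.7 × 6.20) = 1.3477

Method 2 (Little's Law):
W = 1/(μ-λ) = 1/6.20 = 0.16129
Wq = W - 1/μ = 0.16129 - 0.053476 = 0.107814
Lq = λWq = 12.5 × 0.107814 = 1.3477 ✔ (matches Method 1)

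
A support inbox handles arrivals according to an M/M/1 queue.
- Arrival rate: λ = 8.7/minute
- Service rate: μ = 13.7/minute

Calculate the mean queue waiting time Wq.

First, compute utilization: ρ = λ/μ = 8.7/13.7 = 0.6350
For M/M/1: Wq = λ/(μ(μ-λ))
Wq = 8.7/(13.7 × (13.7-8.7))
Wq = 8.7/(13.7 × 5.00)
Wq = 0.1270 minutes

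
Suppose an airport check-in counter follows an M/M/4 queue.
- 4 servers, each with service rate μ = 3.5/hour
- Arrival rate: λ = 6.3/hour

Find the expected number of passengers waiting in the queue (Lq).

Traffic intensity: ρ = λ/(cμ) = 6.3/(4×3.5) = 0.4500
Since ρ = 0.4500 < 1, system is stable.
Offered load a = λ/μ = cρ = 6.3/3.5 = 1.8000
P₀ = [ Σₙ₌₀^3 aⁿ/n! + a^4/(4!(1-ρ)) ]⁻¹
Σ = a^0/0! + a^1/1! + a^2/2! + a^3/3! = 1.0000 + 1.8000 + 1.6200 + 0.9720 = 5.3920
a^4/(4!(1-ρ)) = 10.4976/(24 × 0.5500) = 0.7953
P₀ = 1/(5.3920 + 0.7953) = 0.1616
Lq = P₀·a^4·ρ / (4!(1-ρ)²) = 0.16162 × 10.4976 × 0.45000 / (24 × 0.30250) = 0.1052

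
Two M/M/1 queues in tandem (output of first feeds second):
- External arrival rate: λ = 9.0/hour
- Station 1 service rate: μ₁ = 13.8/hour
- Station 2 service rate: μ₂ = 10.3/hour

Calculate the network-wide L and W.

By Jackson's theorem, each station behaves as independent M/M/1.
Station 1: ρ₁ = 9.0/13.8 = 0.6522, L₁ = ρ₁/(1-ρ₁) = λ/(μ₁-λ) = 9.0/4.80 = 1.8750
Station 2: ρ₂ = 9.0/10.3 = 0.8738, L₂ = ρ₂/(1-ρ₂) = λ/(μ₂-λ) = 9.0/1.30 = 6.9231
Total: L = L₁ + L₂ = 1.8750 + 6.9231 = 8.7981
W = L/λ = 8.7981/9.0 = 0.9776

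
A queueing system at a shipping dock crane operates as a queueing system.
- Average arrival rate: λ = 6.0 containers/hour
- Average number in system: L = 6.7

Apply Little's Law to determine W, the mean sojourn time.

Little's Law: L = λW, so W = L/λ
W = 6.7/6.0 = 1.1167 hours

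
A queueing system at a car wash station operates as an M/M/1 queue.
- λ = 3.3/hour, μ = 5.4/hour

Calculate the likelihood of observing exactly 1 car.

ρ = λ/μ = 3.3/5.4 = 0.6111
P(n) = (1-ρ)ρⁿ
P(1) = (1-0.6111) × 0.6111^1
P(1) = 0.3889 × 0.6111
P(1) = 0.2377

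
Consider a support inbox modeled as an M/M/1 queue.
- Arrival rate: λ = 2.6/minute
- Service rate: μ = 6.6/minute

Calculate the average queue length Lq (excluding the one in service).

ρ = λ/μ = 2.6/6.6 = 0.3939
For M/M/1: Lq = λ²/(μ(μ-λ))
Lq = 6.76/(6.6 × 4.00)
Lq = 0.2561 emails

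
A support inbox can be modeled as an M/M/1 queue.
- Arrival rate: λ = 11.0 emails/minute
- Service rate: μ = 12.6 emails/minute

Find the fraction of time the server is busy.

Server utilization: ρ = λ/μ
ρ = 11.0/12.6 = 0.8730
The server is busy 87.30% of the time.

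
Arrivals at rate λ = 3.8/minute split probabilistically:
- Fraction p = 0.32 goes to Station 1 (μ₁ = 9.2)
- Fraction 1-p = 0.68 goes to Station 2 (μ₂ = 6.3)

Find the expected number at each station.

Effective rates: λ₁ = 3.8×0.32 = 1.216, λ₂ = 3.8×0.68 = 2.584
Station 1: ρ₁ = 1.216/9.2 = 0.1322, L₁ = ρ₁/(1-ρ₁) = 0.1322/(1-0.1322) = 0.1523
Station 2: ρ₂ = 2.584/6.3 = 0.41016, L₂ = ρ₂/(1-ρ₂) = 0.41016/(1-0.41016) = 0.6954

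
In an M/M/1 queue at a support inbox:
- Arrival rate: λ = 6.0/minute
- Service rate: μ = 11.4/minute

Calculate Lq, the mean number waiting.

ρ = λ/μ = 6.0/11.4 = 0.5263
For M/M/1: Lq = λ²/(μ(μ-λ))
Lq = 36.00/(11.4 × 5.40)
Lq = 0.5848 emails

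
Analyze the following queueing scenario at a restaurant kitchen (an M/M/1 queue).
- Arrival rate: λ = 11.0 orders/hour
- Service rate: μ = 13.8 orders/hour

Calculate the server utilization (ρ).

Server utilization: ρ = λ/μ
ρ = 11.0/13.8 = 0.7971
The server is busy 79.71% of the time.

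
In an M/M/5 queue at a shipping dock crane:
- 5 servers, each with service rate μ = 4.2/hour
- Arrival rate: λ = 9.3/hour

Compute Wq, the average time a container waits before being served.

Traffic intensity: ρ = λ/(cμ) = 9.3/(5×4.2) = 0.4429
Since ρ = 0.4429 < 1, system is stable.
Offered load a = λ/μ = cρ = 9.3/4.2 = 2.2143
P₀ = [ Σₙ₌₀^4 aⁿ/n! + a^5/(5!(1-ρ)) ]⁻¹
Σ = a^0/0! + a^1/1! + a^2/2! + a^3/3! + a^4/4! = 1.000000 + 2.214286 + 2.451531 + 1.809463 + 1.001667 = 8.4769
a^5/(5!(1-ρ)) = 53.2314/(120 × 0.55714) = 0.7962
P₀ = 1/(8.4769 + 0.7962) = 0.1078
Lq = P₀·a^5·ρ / (5!(1-ρ)²) = 0.10784 × 53.2314 × 0.44286 / (120 × 0.31041) = 0.06825
Wq = Lq/λ = 0.06825/9.3 = 0.007339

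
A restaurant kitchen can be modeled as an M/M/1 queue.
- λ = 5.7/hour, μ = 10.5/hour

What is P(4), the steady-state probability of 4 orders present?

ρ = λ/μ = 5.7/10.5 = 0.54286
P(n) = (1-ρ)ρⁿ
P(4) = (1-0.54286) × 0.54286^4
P(4) = 0.4571 × 0.08685
P(4) = 0.03970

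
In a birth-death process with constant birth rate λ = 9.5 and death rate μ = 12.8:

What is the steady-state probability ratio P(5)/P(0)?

For constant rates: P(n)/P(0) = (λ/μ)^n
P(5)/P(0) = (9.5/12.8)^5 = 0.7422^5 = 0.2252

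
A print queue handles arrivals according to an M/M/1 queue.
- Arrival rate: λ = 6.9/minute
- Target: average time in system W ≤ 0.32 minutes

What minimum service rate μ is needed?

For M/M/1: W = 1/(μ-λ)
Need W ≤ 0.32, so 1/(μ-λ) ≤ 0.32
μ - λ ≥ 1/0.32 = 3.1250
μ ≥ 6.9 + 3.1250 = 10.0250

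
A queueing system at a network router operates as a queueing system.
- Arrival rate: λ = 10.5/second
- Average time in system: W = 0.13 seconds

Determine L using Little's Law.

Little's Law: L = λW
L = 10.5 × 0.13 = 1.3650 packets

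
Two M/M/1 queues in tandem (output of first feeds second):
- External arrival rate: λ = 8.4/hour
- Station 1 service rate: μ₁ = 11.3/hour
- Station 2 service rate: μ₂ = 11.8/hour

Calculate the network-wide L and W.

By Jackson's theorem, each station behaves as independent M/M/1.
Station 1: ρ₁ = 8.4/11.3 = 0.7434, L₁ = ρ₁/(1-ρ₁) = λ/(μ₁-λ) = 8.4/2.90 = 2.89655
Station 2: ρ₂ = 8.4/11.8 = 0.7119, L₂ = ρ₂/(1-ρ₂) = λ/(μ₂-λ) = 8.4/3.40 = 2.47059
Total: L = L₁ + L₂ = 2.89655 + 2.47059 = 5.3671
W = L/λ = 5.3671/8.4 = 0.6389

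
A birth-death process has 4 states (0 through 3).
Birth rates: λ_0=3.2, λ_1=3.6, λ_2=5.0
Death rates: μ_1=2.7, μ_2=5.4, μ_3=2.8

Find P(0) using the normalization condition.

Ratios P(n)/P(0) = (λ₀···λₙ₋₁)/(μ₁···μₙ):
P(1)/P(0) = (3.2)/(2.7) = 1.1852
P(2)/P(0) = (3.2×3.6)/(2.7×5.4) = 0.7901
P(3)/P(0) = (3.2×3.6×5.0)/(2.7×5.4×2.8) = 1.4109

Normalization: ∑ P(n) = 1
P(0) × (1.0000 + 1.1852 + 0.7901 + 1.4109) = 1
P(0) × 4.3862 = 1
P(0) = 1/4.3862 = 0.2280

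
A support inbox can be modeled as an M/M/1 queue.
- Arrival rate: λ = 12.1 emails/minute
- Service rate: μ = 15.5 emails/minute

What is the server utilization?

Server utilization: ρ = λ/μ
ρ = 12.1/15.5 = 0.7806
The server is busy 78.06% of the time.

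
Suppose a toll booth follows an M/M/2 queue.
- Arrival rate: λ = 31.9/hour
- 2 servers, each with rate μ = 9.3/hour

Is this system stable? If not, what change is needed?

Stability requires ρ = λ/(cμ) < 1
ρ = 31.9/(2 × 9.3) = 31.9/18.60 = 1.7151
Since 1.7151 ≥ 1, the system is UNSTABLE.
Need c > λ/μ = 31.9/9.3 = 3.43.
Minimum servers needed: c = 4.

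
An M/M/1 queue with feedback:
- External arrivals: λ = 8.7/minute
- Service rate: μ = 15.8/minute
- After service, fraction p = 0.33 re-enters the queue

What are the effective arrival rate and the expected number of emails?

Effective arrival rate: λ_eff = λ/(1-p) = 8.7/(1-0.33) = 8.7/0.67 = 12.9851
ρ = λ_eff/μ = 12.9851/15.8 = 0.82184
L = ρ/(1-ρ) = 0.82184/(1-0.82184) = 4.6129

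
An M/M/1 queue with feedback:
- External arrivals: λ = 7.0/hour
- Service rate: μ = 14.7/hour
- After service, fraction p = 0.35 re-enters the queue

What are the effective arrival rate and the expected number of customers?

Effective arrival rate: λ_eff = λ/(1-p) = 7.0/(1-0.35) = 7.0/0.65 = 10.7692
ρ = λ_eff/μ = 10.7692/14.7 = 0.7326
L = ρ/(1-ρ) = 0.7326/(1-0.7326) = 2.7397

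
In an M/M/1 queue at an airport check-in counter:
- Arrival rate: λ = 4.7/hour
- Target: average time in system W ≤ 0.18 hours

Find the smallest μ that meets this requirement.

For M/M/1: W = 1/(μ-λ)
Need W ≤ 0.18, so 1/(μ-λ) ≤ 0.18
μ - λ ≥ 1/0.18 = 5.5556
μ ≥ 4.7 + 5.5556 = 10.2556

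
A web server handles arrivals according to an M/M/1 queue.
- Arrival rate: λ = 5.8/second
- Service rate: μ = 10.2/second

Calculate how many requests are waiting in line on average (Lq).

ρ = λ/μ = 5.8/10.2 = 0.5686
For M/M/1: Lq = λ²/(μ(μ-λ))
Lq = 33.64/(10.2 × 4.40)
Lq = 0.7496 requests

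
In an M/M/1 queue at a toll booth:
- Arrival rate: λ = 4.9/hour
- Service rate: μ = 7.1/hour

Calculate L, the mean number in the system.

ρ = λ/μ = 4.9/7.1 = 0.6901
For M/M/1: L = λ/(μ-λ)
L = 4.9/(7.1-4.9) = 4.9/2.20
L = 2.2273 vehicles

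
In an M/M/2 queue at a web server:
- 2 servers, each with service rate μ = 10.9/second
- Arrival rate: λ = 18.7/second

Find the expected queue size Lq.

Traffic intensity: ρ = λ/(cμ) = 18.7/(2×10.9) = 0.8578
Since ρ = 0.8578 < 1, system is stable.
Offered load a = λ/μ = cρ = 18.7/10.9 = 1.7156
P₀ = [ Σₙ₌₀^1 aⁿ/n! + a^2/(2!(1-ρ)) ]⁻¹
Σ = a^0/0! + a^1/1! = 1.0000 + 1.7156 = 2.7156
a^2/(2!(1-ρ)) = 2.94327/(2 × 0.142202) = 10.3489
P₀ = 1/(2.7156 + 10.3489) = 0.07654
Lq = P₀·a^2·ρ / (2!(1-ρ)²) = 0.0765432 × 2.94327 × 0.857798 / (2 × 0.0202214) = 4.7784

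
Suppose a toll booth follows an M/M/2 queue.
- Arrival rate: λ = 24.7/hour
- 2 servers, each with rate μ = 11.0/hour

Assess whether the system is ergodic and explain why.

Stability requires ρ = λ/(cμ) < 1
ρ = 24.7/(2 × 11.0) = 24.7/22.00 = 1.1227
Since 1.1227 ≥ 1, the system is UNSTABLE.
Need c > λ/μ = 24.7/11.0 = 2.25.
Minimum servers needed: c = 3.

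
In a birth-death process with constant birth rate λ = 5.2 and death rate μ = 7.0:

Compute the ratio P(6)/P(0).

For constant rates: P(n)/P(0) = (λ/μ)^n
P(6)/P(0) = (5.2/7.0)^6 = 0.742857^6 = 0.1680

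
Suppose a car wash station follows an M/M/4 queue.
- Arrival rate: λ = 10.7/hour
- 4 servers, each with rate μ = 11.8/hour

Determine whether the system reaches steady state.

Stability requires ρ = λ/(cμ) < 1
ρ = 10.7/(4 × 11.8) = 10.7/47.20 = 0.2267
Since 0.2267 < 1, the system is STABLE.
The servers are busy 22.67% of the time.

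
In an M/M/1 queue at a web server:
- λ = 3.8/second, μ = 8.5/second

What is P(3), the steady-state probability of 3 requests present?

ρ = λ/μ = 3.8/8.5 = 0.44706
P(n) = (1-ρ)ρⁿ
P(3) = (1-0.44706) × 0.44706^3
P(3) = 0.55294 × 0.089351
P(3) = 0.04941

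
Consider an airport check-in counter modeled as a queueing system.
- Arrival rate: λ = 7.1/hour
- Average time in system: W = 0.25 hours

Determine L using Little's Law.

Little's Law: L = λW
L = 7.1 × 0.25 = 1.7750 passengers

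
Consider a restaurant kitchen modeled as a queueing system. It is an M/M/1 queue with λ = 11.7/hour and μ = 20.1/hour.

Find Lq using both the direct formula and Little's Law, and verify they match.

Method 1 (direct): Lq = λ²/(μ(μ-λ)) = 136.89/(20.1 × 8.40) = 0.8108

Method 2 (Little's Law):
W = 1/(μ-λ) = 1/8.40 = 0.11905
Wq = W - 1/μ = 0.11905 - 0.049751 = 0.06930
Lq = λWq = 11.7 × 0.06930 = 0.8108 ✔ (matches Method 1)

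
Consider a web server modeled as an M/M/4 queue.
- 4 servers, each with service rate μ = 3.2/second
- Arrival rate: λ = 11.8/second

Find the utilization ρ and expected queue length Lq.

Traffic intensity: ρ = λ/(cμ) = 11.8/(4×3.2) = 0.9219
Since ρ = 0.9219 < 1, system is stable.
Offered load a = λ/μ = cρ = 11.8/3.2 = 3.6875
P₀ = [ Σₙ₌₀^3 aⁿ/n! + a^4/(4!(1-ρ)) ]⁻¹
Σ = a^0/0! + a^1/1! + a^2/2! + a^3/3! = 1.0000 + 3.6875 + 6.7988 + 8.3569 = 19.8432
a^4/(4!(1-ρ)) = 184.89626/(24 × 0.078125000) = 98.6113
P₀ = 1/(19.8432 + 98.6113) = 0.008442
Lq = P₀·a^4·ρ / (4!(1-ρ)²) = 0.00844206 × 184.8963 × 0.921875 / (24 × 0.00610352) = 9.8233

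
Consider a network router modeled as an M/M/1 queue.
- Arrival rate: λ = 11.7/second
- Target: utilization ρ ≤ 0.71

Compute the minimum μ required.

ρ = λ/μ, so μ = λ/ρ
μ ≥ 11.7/0.71 = 16.4789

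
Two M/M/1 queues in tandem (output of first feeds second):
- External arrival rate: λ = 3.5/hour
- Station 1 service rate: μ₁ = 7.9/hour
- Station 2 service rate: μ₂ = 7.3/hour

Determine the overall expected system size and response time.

By Jackson's theorem, each station behaves as independent M/M/1.
Station 1: ρ₁ = 3.5/7.9 = 0.4430, L₁ = ρ₁/(1-ρ₁) = λ/(μ₁-λ) = 3.5/4.40 = 0.79545
Station 2: ρ₂ = 3.5/7.3 = 0.4795, L₂ = ρ₂/(1-ρ₂) = λ/(μ₂-λ) = 3.5/3.80 = 0.92105
Total: L = L₁ + L₂ = 0.79545 + 0.92105 = 1.7165
W = L/λ = 1.7165/3.5 = 0.4904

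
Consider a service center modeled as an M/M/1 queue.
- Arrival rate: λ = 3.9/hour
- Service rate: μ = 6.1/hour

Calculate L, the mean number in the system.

ρ = λ/μ = 3.9/6.1 = 0.6393
For M/M/1: L = λ/(μ-λ)
L = 3.9/(6.1-3.9) = 3.9/2.20
L = 1.7727 customers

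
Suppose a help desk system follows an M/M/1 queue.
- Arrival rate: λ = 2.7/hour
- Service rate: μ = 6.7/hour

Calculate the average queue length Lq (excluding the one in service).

ρ = λ/μ = 2.7/6.7 = 0.4030
For M/M/1: Lq = λ²/(μ(μ-λ))
Lq = 7.29/(6.7 × 4.00)
Lq = 0.2720 tickets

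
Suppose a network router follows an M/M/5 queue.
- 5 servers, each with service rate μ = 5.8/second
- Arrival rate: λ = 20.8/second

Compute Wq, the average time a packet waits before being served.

Traffic intensity: ρ = λ/(cμ) = 20.8/(5×5.8) = 0.7172
Since ρ = 0.7172 < 1, system is stable.
Offered load a = λ/μ = cρ = 20.8/5.8 = 3.5862
P₀ = [ Σₙ₌₀^4 aⁿ/n! + a^5/(5!(1-ρ)) ]⁻¹
Σ = a^0/0! + a^1/1! + a^2/2! + a^3/3! + a^4/4! = 1.0000 + 3.5862 + 6.4304 + 7.6870 + 6.8918 = 25.5954
a^5/(5!(1-ρ)) = 593.1666/(120 × 0.28276) = 17.4815
P₀ = 1/(25.5954 + 17.4815) = 0.02321
Lq = P₀·a^5·ρ / (5!(1-ρ)²) = 0.023214 × 593.1666 × 0.71724 / (120 × 0.079952) = 1.0294
Wq = Lq/λ = 1.0294/20.8 = 0.04949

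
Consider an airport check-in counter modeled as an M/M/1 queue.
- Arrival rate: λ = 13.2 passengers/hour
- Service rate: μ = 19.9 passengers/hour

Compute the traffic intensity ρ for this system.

Server utilization: ρ = λ/μ
ρ = 13.2/19.9 = 0.6633
The server is busy 66.33% of the time.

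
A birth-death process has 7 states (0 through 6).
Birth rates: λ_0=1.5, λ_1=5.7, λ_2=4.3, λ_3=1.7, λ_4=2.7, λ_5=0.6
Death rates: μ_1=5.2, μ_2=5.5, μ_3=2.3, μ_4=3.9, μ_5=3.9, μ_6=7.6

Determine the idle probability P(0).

Ratios P(n)/P(0) = (λ₀···λₙ₋₁)/(μ₁···μₙ):
P(1)/P(0) = (1.5)/(5.2) = 0.28846
P(2)/P(0) = (1.5×5.7)/(5.2×5.5) = 0.29895
P(3)/P(0) = (1.5×5.7×4.3)/(5.2×5.5×2.3) = 0.55891
P(4)/P(0) = (1.5×5.7×4.3×1.7)/(5.2×5.5×2.3×3.9) = 0.24363
P(5)/P(0) = (1.5×5.7×4.3×1.7×2.7)/(5.2×5.5×2.3×3.9×3.9) = 0.16866
P(6)/P(0) = (1.5×5.7×4.3×1.7×2.7×0.6)/(5.2×5.5×2.3×3.9×3.9×7.6) = 0.013316

Normalization: ∑ P(n) = 1
P(0) × (1.0000 + 0.28846 + 0.29895 + 0.55891 + 0.24363 + 0.16866 + 0.013316) = 1
P(0) × 2.5719 = 1
P(0) = 1/2.5719 = 0.3888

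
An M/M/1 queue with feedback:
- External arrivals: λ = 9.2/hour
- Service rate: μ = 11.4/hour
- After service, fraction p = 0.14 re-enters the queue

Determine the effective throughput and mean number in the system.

Effective arrival rate: λ_eff = λ/(1-p) = 9.2/(1-0.14) = 9.2/0.86 = 10.697674
ρ = λ_eff/μ = 10.697674/11.4 = 0.9383925
L = ρ/(1-ρ) = 0.9383925/(1-0.9383925) = 15.2318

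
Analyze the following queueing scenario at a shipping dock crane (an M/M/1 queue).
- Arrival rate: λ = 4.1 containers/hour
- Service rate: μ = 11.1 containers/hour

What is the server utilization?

Server utilization: ρ = λ/μ
ρ = 4.1/11.1 = 0.3694
The server is busy 36.94% of the time.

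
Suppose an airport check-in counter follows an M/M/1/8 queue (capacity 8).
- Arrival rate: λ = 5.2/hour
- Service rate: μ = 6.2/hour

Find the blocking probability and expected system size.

ρ = λ/μ = 5.2/6.2 = 0.83871
P₀ = (1-ρ)/(1-ρ^(K+1)) = (1-0.83871)/(1-0.83871^9) = 0.1613/0.7946 = 0.2030
P_K = P₀×ρ^K = 0.20297 × 0.83871^8 = 0.20297 × 0.24485 = 0.04970
Blocking probability P_8 = 0.04970 (4.97%)
L = ρ[1 - (K+1)ρ^K + Kρ^(K+1)] / [(1-ρ)(1-ρ^(K+1))]
L = 0.83871 × (1 - 9×0.244847 + 8×0.205356) / ((1 - 0.83871) × (1 - 0.205356)) = 2.8742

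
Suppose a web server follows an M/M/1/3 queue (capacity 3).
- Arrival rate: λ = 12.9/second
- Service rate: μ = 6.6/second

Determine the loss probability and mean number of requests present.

ρ = λ/μ = 12.9/6.6 = 1.9545
P₀ = (1-ρ)/(1-ρ^(K+1)) = (1-1.9545)/(1-1.9545^4) = -0.9545/-13.5929 = 0.07022
P_K = P₀×ρ^K = 0.07022 × 1.9545^3 = 0.07022 × 7.4663 = 0.5243
Blocking probability P_3 = 0.5243 (52.43%)
L = ρ[1 - (K+1)ρ^K + Kρ^(K+1)] / [(1-ρ)(1-ρ^(K+1))]
L = 1.9545 × (1 - 4×7.4663 + 3×14.5929) / ((1 - 1.9545) × (1 - 14.5929)) = 2.2466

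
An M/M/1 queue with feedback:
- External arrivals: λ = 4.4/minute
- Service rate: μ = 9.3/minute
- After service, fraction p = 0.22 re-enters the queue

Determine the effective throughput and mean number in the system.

Effective arrival rate: λ_eff = λ/(1-p) = 4.4/(1-0.22) = 4.4/0.78 = 5.6410
ρ = λ_eff/μ = 5.6410/9.3 = 0.60656
L = ρ/(1-ρ) = 0.60656/(1-0.60656) = 1.5417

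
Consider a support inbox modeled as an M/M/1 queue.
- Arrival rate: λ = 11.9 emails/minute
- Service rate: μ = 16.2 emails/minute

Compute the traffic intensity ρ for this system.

Server utilization: ρ = λ/μ
ρ = 11.9/16.2 = 0.7346
The server is busy 73.46% of the time.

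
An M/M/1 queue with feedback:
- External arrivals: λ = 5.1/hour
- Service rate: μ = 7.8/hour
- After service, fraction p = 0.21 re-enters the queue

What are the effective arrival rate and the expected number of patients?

Effective arrival rate: λ_eff = λ/(1-p) = 5.1/(1-0.21) = 5.1/0.79 = 6.4556962
ρ = λ_eff/μ = 6.4556962/7.8 = 0.8276534
L = ρ/(1-ρ) = 0.8276534/(1-0.8276534) = 4.8023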